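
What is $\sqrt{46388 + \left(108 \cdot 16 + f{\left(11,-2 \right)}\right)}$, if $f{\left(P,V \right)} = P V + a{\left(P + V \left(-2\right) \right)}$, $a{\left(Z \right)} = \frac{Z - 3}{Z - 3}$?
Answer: $\sqrt{48095} \approx 219.31$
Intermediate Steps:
$a{\left(Z \right)} = 1$ ($a{\left(Z \right)} = \frac{-3 + Z}{-3 + Z} = 1$)
$f{\left(P,V \right)} = 1 + P V$ ($f{\left(P,V \right)} = P V + 1 = 1 + P V$)
$\sqrt{46388 + \left(108 \cdot 16 + f{\left(11,-2 \right)}\right)} = \sqrt{46388 + \left(108 \cdot 16 + \left(1 + 11 \left(-2\right)\right)\right)} = \sqrt{46388 + \left(1728 + \left(1 - 22\right)\right)} = \sqrt{46388 + \left(1728 - 21\right)} = \sqrt{46388 + 1707} = \sqrt{48095}$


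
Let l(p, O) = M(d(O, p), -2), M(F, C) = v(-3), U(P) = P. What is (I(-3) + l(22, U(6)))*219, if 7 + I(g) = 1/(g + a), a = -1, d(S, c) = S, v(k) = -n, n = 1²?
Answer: -7227/4 ≈ -1806.8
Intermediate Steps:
n = 1
v(k) = -1 (v(k) = -1*1 = -1)
M(F, C) = -1
l(p, O) = -1
I(g) = -7 + 1/(-1 + g) (I(g) = -7 + 1/(g - 1) = -7 + 1/(-1 + g))
(I(-3) + l(22, U(6)))*219 = ((8 - 7*(-3))/(-1 - 3) - 1)*219 = ((8 + 21)/(-4) - 1)*219 = (-¼*29 - 1)*219 = (-29/4 - 1)*219 = -33/4*219 = -7227/4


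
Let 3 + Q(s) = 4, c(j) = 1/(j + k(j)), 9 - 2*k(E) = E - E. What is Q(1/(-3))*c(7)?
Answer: 2/23 ≈ 0.086957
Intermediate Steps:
k(E) = 9/2 (k(E) = 9/2 - (E - E)/2 = 9/2 - ½*0 = 9/2 + 0 = 9/2)
c(j) = 1/(9/2 + j) (c(j) = 1/(j + 9/2) = 1/(9/2 + j))
Q(s) = 1 (Q(s) = -3 + 4 = 1)
Q(1/(-3))*c(7) = 1*(2/(9 + 2*7)) = 1*(2/(9 + 14)) = 1*(2/23) = 2/23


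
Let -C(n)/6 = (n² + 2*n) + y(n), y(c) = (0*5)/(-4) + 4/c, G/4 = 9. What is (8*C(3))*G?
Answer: -28224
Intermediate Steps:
G = 36 (G = 4*9 = 36)
y(c) = 4/c (y(c) = 0*(-¼) + 4/c = 0 + 4/c = 4/c)
C(n) = -24/n - 12*n - 6*n² (C(n) = -6*((n² + 2*n) + 4/n) = -6*(n² + 2*n + 4/n) = -24/n - 12*n - 6*n²)
(8*C(3))*G = (8*(6*(-4 + 3²*(-2 - 1*3))/3))*36 = (8*(6*(⅓)*(-4 + 9*(-2 - 3))))*36 = (8*(6*(⅓)*(-4 + 9*(-5))))*36 = (8*(6*(⅓)*(-4 - 45)))*36 = (8*(6*(⅓)*(-49)))*36 = (8*(-98))*36 = -784*36 = -28224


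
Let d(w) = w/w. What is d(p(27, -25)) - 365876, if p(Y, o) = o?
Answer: -365875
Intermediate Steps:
d(w) = 1
d(p(27, -25)) - 365876 = 1 - 365876 = -365875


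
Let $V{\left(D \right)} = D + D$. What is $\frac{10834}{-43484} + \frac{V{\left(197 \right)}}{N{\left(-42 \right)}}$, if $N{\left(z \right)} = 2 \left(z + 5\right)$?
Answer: $- \frac{4483603}{804454} \approx -5.5735$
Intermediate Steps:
$N{\left(z \right)} = 10 + 2 z$ ($N{\left(z \right)} = 2 \left(5 + z\right) = 10 + 2 z$)
$V{\left(D \right)} = 2 D$
$\frac{10834}{-43484} + \frac{V{\left(197 \right)}}{N{\left(-42 \right)}} = \frac{10834}{-43484} + \frac{2 \cdot 197}{10 + 2 \left(-42\right)} = 10834 \left(- \frac{1}{43484}\right) + \frac{394}{10 - 84} = - \frac{5417}{21742} + \frac{394}{-74} = - \frac{5417}{21742} + 394 \left(- \frac{1}{74}\right) = - \frac{5417}{21742} - \frac{197}{37} = - \frac{4483603}{804454}$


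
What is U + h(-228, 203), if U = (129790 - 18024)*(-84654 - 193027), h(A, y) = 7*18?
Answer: -31035294520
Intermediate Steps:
h(A, y) = 126
U = -31035294646 (U = 111766*(-277681) = -31035294646)
U + h(-228, 203) = -31035294646 + 126 = -31035294520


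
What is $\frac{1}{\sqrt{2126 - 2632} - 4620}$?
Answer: $- \frac{210}{970223} - \frac{i \sqrt{506}}{21344906} \approx -0.00021645 - 1.0539 \cdot 10^{-6} i$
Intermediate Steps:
$\frac{1}{\sqrt{2126 - 2632} - 4620} = \frac{1}{\sqrt{-506} - 4620} = \frac{1}{i \sqrt{506} - 4620} = \frac{1}{-4620 + i \sqrt{506}}$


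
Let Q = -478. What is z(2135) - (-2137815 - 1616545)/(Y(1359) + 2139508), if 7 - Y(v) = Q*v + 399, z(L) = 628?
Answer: 877534632/1394359 ≈ 629.35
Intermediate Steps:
Y(v) = -392 + 478*v (Y(v) = 7 - (-478*v + 399) = 7 - (399 - 478*v) = 7 + (-399 + 478*v) = -392 + 478*v)
z(2135) - (-2137815 - 1616545)/(Y(1359) + 2139508) = 628 - (-2137815 - 1616545)/((-392 + 478*1359) + 2139508) = 628 - (-3754360)/((-392 + 649602) + 2139508) = 628 - (-3754360)/(649210 + 2139508) = 628 - (-3754360)/2788718 = 628 - 1*(-1877180/1394359) = 628 + 1877180/1394359 = 877534632/1394359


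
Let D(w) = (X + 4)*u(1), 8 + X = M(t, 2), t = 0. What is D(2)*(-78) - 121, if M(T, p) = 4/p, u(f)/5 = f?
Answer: 659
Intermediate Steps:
u(f) = 5*f
X = -6 (X = -8 + 4/2 = -8 + 4*(½) = -8 + 2 = -6)
D(w) = -10 (D(w) = (-6 + 4)*(5*1) = -2*5 = -10)
D(2)*(-78) - 121 = -10*(-78) - 121 = 780 - 121 = 659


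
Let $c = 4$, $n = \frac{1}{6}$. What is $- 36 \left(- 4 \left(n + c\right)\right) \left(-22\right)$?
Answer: $-13200$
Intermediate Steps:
$n = \frac{1}{6} \approx 0.16667$
$- 36 \left(- 4 \left(n + c\right)\right) \left(-22\right) = - 36 \left(- 4 \left(\frac{1}{6} + 4\right)\right) \left(-22\right) = - 36 \left(\left(-4\right) \frac{25}{6}\right) \left(-22\right) = \left(-36\right) \left(- \frac{50}{3}\right) \left(-22\right) = 600 \left(-22\right) = -13200$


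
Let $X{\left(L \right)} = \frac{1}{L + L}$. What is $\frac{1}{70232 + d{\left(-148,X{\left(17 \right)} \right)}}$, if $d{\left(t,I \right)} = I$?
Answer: $\frac{34}{2387889} \approx 1.4239 \cdot 10^{-5}$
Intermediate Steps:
$X{\left(L \right)} = \frac{1}{2 L}$
$\frac{1}{70232 + d{\left(-148,X{\left(17 \right)} \right)}} = \frac{1}{70232 + \frac{1}{2 \cdot 17}} = \frac{1}{70232 + \frac{1}{2} \cdot \frac{1}{17}} = \frac{1}{70232 + \frac{1}{34}} = \frac{1}{\frac{2387889}{34}} = \frac{34}{2387889}$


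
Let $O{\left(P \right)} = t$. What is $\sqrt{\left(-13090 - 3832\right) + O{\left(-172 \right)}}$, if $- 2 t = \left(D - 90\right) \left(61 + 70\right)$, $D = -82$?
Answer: $2 i \sqrt{1414} \approx 75.206 i$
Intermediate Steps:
$t = 11266$ ($t = - \frac{\left(-82 - 90\right) \left(61 + 70\right)}{2} = - \frac{\left(-172\right) 131}{2} = \left(- \frac{1}{2}\right) \left(-22532\right) = 11266$)
$O{\left(P \right)} = 11266$
$\sqrt{\left(-13090 - 3832\right) + O{\left(-172 \right)}} = \sqrt{\left(-13090 - 3832\right) + 11266} = \sqrt{-16922 + 11266} = \sqrt{-5656} = 2 i \sqrt{1414}$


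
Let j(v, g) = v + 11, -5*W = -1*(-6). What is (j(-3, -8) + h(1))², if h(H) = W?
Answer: 1156/25 ≈ 46.240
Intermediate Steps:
W = -6/5 (W = -(-1)*(-6)/5 = -⅕*6 = -6/5 ≈ -1.2000)
j(v, g) = 11 + v
h(H) = -6/5
(j(-3, -8) + h(1))² = ((11 - 3) - 6/5)² = (8 - 6/5)² = (34/5)² = 1156/25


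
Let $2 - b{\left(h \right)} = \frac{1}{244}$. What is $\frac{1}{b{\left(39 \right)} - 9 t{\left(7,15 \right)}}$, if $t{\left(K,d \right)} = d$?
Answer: $- \frac{244}{32453} \approx -0.0075186$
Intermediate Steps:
$b{\left(h \right)} = \frac{487}{244}$ ($b{\left(h \right)} = 2 - \frac{1}{244} = \frac{487}{244}$)
$\frac{1}{b{\left(39 \right)} - 9 t{\left(7,15 \right)}} = \frac{1}{\frac{487}{244} - 135} = \frac{1}{- \frac{32453}{244}} = - \frac{244}{32453}$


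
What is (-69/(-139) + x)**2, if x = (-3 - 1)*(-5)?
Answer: 8116801/19321 ≈ 420.10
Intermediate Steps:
x = 20 (x = -4*(-5) = 20)
(-69/(-139) + x)**2 = (-69/(-139) + 20)**2 = (-69*(-1/139) + 20)**2 = (69/139 + 20)**2 = (2849/139)**2 = 8116801/19321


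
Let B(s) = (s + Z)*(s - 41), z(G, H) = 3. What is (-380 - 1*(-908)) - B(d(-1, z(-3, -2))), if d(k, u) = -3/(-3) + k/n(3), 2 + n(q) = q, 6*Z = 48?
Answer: 856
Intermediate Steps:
Z = 8 (Z = (1/6)*48 = 8)
n(q) = -2 + q
d(k, u) = 1 + k (d(k, u) = -3/(-3) + k/(-2 + 3) = -3*(-1/3) + k/1 = 1 + k*1 = 1 + k)
B(s) = (-41 + s)*(8 + s) (B(s) = (s + 8)*(s - 41) = (8 + s)*(-41 + s) = (-41 + s)*(8 + s))
(-380 - 1*(-908)) - B(d(-1, z(-3, -2))) = (-380 - 1*(-908)) - (-328 + (1 - 1)**2 - 33*(1 - 1)) = (-380 + 908) - (-328 + 0**2 - 33*0) = 528 - (-328 + 0 + 0) = 528 - 1*(-328) = 528 + 328 = 856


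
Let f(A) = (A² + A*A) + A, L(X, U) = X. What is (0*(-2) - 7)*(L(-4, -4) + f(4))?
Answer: -224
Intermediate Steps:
f(A) = A + 2*A² (f(A) = (A² + A²) + A = 2*A² + A = A + 2*A²)
(0*(-2) - 7)*(L(-4, -4) + f(4)) = (0*(-2) - 7)*(-4 + 4*(1 + 2*4)) = (0 - 7)*(-4 + 4*(1 + 8)) = -7*(-4 + 4*9) = -7*(-4 + 36) = -7*32 = -224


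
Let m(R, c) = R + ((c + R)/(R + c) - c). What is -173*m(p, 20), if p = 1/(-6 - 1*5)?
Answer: 36330/11 ≈ 3302.7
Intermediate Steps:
p = -1/11 (p = 1/(-6 - 5) = 1/(-11) = -1/11 ≈ -0.090909)
m(R, c) = 1 + R - c (m(R, c) = R + ((R + c)/(R + c) - c) = R + (1 - c) = 1 + R - c)
-173*m(p, 20) = -173*(1 - 1/11 - 1*20) = -173*(1 - 1/11 - 20) = -173*(-210/11) = 36330/11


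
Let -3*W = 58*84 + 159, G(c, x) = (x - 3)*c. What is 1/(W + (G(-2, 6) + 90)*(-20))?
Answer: -1/3357 ≈ -0.00029788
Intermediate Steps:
G(c, x) = c*(-3 + x) (G(c, x) = (-3 + x)*c = c*(-3 + x))
W = -1677 (W = -(58*84 + 159)/3 = -(4872 + 159)/3 = -⅓*5031 = -1677)
1/(W + (G(-2, 6) + 90)*(-20)) = 1/(-1677 + (-2*(-3 + 6) + 90)*(-20)) = 1/(-1677 + (-2*3 + 90)*(-20)) = 1/(-1677 + (-6 + 90)*(-20)) = 1/(-1677 + 84*(-20)) = 1/(-1677 - 1680) = 1/(-3357) = -1/3357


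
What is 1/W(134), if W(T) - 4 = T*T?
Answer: 1/17960 ≈ 5.5679e-5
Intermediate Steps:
W(T) = 4 + T² (W(T) = 4 + T*T = 4 + T²)
1/W(134) = 1/(4 + 134²) = 1/(4 + 17956) = 1/17960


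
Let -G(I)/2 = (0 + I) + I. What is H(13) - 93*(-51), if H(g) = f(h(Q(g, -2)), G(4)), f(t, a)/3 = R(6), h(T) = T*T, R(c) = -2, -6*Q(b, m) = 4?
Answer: 4737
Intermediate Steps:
Q(b, m) = -⅔ (Q(b, m) = -⅙*4 = -⅔)
G(I) = -4*I (G(I) = -2*((0 + I) + I) = -2*(I + I) = -4*I)
h(T) = T²
f(t, a) = -6 (f(t, a) = 3*(-2) = -6)
H(g) = -6
H(13) - 93*(-51) = -6 - 93*(-51) = -6 + 4743 = 4737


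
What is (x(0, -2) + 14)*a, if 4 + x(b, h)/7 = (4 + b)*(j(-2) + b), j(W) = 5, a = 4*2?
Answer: 1008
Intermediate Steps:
a = 8
x(b, h) = -28 + 7*(4 + b)*(5 + b) (x(b, h) = -28 + 7*((4 + b)*(5 + b)) = -28 + 7*(4 + b)*(5 + b))
(x(0, -2) + 14)*a = ((112 + 7*0**2 + 63*0) + 14)*8 = ((112 + 7*0 + 0) + 14)*8 = ((112 + 0 + 0) + 14)*8 = (112 + 14)*8 = 126*8 = 1008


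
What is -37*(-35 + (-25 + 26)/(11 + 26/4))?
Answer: 45251/35 ≈ 1292.9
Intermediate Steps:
-37*(-35 + (-25 + 26)/(11 + 26/4)) = -37*(-35 + 1/(11 + 26*(¼))) = -37*(-35 + 1/(11 + 13/2)) = -37*(-35 + 1/(35/2)) = -37*(-35 + 1*(2/35)) = -37*(-35 + 2/35) = -37*(-1223/35) = 45251/35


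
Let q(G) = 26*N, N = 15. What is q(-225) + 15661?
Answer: 16051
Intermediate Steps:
q(G) = 390 (q(G) = 26*15 = 390)
q(-225) + 15661 = 390 + 15661 = 16051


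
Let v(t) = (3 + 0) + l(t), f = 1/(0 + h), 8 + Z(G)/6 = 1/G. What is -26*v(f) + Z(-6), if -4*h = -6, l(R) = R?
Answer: -433/3 ≈ -144.33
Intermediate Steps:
Z(G) = -48 + 6/G
h = 3/2 (h = -¼*(-6) = 3/2 ≈ 1.5000)
f = ⅔ (f = 1/(0 + 3/2) = 1/(3/2) = ⅔ ≈ 0.66667)
v(t) = 3 + t (v(t) = (3 + 0) + t = 3 + t)
-26*v(f) + Z(-6) = -26*(3 + ⅔) + (-48 + 6/(-6)) = -26*11/3 + (-48 + 6*(-⅙)) = -286/3 + (-48 - 1) = -286/3 - 49 = -433/3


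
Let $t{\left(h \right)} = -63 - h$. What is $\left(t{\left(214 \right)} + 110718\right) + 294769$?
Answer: $405210$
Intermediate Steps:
$\left(t{\left(214 \right)} + 110718\right) + 294769 = \left(\left(-63 - 214\right) + 110718\right) + 294769 = \left(-277 + 110718\right) + 294769 = 110441 + 294769 = 405210$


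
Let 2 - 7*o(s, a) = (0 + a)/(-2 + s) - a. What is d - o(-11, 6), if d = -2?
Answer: -292/91 ≈ -3.2088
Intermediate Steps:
o(s, a) = 2/7 + a/7 - a/(7*(-2 + s)) (o(s, a) = 2/7 - ((0 + a)/(-2 + s) - a)/7 = 2/7 - (a/(-2 + s) - a)/7 = 2/7 - (-a + a/(-2 + s))/7 = 2/7 + (a/7 - a/(7*(-2 + s))) = 2/7 + a/7 - a/(7*(-2 + s)))
d - o(-11, 6) = -2 - (-4 - 3*6 + 2*(-11) + 6*(-11))/(7*(-2 - 11)) = -2 - (-4 - 18 - 22 - 66)/(7*(-13)) = -2 - (-1)*(-110)/(7*13) = -2 - 1*110/91 = -2 - 110/91 = -292/91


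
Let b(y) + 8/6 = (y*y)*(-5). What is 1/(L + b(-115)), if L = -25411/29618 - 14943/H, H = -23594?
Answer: -2088069/138076815737 ≈ -1.5123e-5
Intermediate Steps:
b(y) = -4/3 - 5*y² (b(y) = -4/3 + (y*y)*(-5) = -4/3 + y²*(-5) = -4/3 - 5*y²)
L = -156340/696023 (L = -25411/29618 - 14943/(-23594) = -25411*1/29618 - 14943*(-1/23594) = -25411/29618 + 14943/23594 = -156340/696023 ≈ -0.22462)
1/(L + b(-115)) = 1/(-156340/696023 + (-4/3 - 5*(-115)²)) = 1/(-156340/696023 + (-4/3 - 5*13225)) = 1/(-156340/696023 + (-4/3 - 66125)) = 1/(-156340/696023 - 198379/3) = 1/(-138076815737/2088069) = -2088069/138076815737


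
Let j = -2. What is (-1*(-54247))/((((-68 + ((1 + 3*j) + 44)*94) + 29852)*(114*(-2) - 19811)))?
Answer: -54247/670304550 ≈ -8.0929e-5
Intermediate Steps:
(-1*(-54247))/((((-68 + ((1 + 3*j) + 44)*94) + 29852)*(114*(-2) - 19811))) = (-1*(-54247))/((((-68 + ((1 + 3*(-2)) + 44)*94) + 29852)*(114*(-2) - 19811))) = 54247/((((-68 + ((1 - 6) + 44)*94) + 29852)*(-228 - 19811))) = 54247/((((-68 + (-5 + 44)*94) + 29852)*(-20039))) = 54247/((((-68 + 39*94) + 29852)*(-20039))) = 54247/((((-68 + 3666) + 29852)*(-20039))) = 54247/(((3598 + 29852)*(-20039))) = 54247/((33450*(-20039))) = 54247/(-670304550) = 54247*(-1/670304550) = -54247/670304550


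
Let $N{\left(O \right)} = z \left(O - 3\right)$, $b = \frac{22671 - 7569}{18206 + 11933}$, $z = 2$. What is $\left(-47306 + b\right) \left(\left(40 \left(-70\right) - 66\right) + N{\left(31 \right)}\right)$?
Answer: $\frac{4006330613920}{30139} \approx 1.3293 \cdot 10^{8}$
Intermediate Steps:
$b = \frac{15102}{30139} \approx 0.50108$
$N{\left(O \right)} = -6 + 2 O$ ($N{\left(O \right)} = 2 \left(O - 3\right) = 2 \left(-3 + O\right) = -6 + 2 O$)
$\left(-47306 + b\right) \left(\left(40 \left(-70\right) - 66\right) + N{\left(31 \right)}\right) = \left(-47306 + \frac{15102}{30139}\right) \left(\left(40 \left(-70\right) - 66\right) + \left(-6 + 2 \cdot 31\right)\right) = - \frac{1425740432 \left(\left(-2800 - 66\right) + \left(-6 + 62\right)\right)}{30139} = - \frac{1425740432 \left(-2866 + 56\right)}{30139} = \left(- \frac{1425740432}{30139}\right) \left(-2810\right) = \frac{4006330613920}{30139}$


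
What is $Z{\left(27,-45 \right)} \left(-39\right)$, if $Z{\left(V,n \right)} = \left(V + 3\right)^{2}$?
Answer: $-35100$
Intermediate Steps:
$Z{\left(V,n \right)} = \left(3 + V\right)^{2}$
$Z{\left(27,-45 \right)} \left(-39\right) = \left(3 + 27\right)^{2} \left(-39\right) = 30^{2} \left(-39\right) = 900 \left(-39\right) = -35100$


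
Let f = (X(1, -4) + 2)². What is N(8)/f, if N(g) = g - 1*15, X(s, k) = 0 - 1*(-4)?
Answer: -7/36 ≈ -0.19444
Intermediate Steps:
X(s, k) = 4 (X(s, k) = 0 + 4 = 4)
f = 36 (f = (4 + 2)² = 6² = 36)
N(g) = -15 + g (N(g) = g - 15 = -15 + g)
N(8)/f = (-15 + 8)/36 = -7*1/36 = -7/36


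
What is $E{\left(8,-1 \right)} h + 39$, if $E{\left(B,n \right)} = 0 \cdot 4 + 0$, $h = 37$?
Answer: $39$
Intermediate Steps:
$E{\left(B,n \right)} = 0$ ($E{\left(B,n \right)} = 0 + 0 = 0$)
$E{\left(8,-1 \right)} h + 39 = 0 \cdot 37 + 39 = 0 + 39 = 39$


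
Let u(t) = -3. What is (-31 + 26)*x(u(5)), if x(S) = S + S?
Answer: 30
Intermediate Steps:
x(S) = 2*S
(-31 + 26)*x(u(5)) = (-31 + 26)*(2*(-3)) = -5*(-6) = 30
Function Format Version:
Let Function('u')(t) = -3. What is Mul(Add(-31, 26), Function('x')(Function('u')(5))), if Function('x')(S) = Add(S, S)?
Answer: 30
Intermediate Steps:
Function('x')(S) = Mul(2, S)
Mul(Add(-31, 26), Function('x')(Function('u')(5))) = Mul(Add(-31, 26), Mul(2, -3)) = Mul(-5, -6) = 30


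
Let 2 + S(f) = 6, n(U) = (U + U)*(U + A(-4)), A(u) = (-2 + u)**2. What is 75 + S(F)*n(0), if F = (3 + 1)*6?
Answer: 75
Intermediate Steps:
F = 24 (F = 4*6 = 24)
n(U) = 2*U*(36 + U) (n(U) = (U + U)*(U + (-2 - 4)**2) = (2*U)*(U + (-6)**2) = (2*U)*(U + 36) = (2*U)*(36 + U) = 2*U*(36 + U))
S(f) = 4 (S(f) = -2 + 6 = 4)
75 + S(F)*n(0) = 75 + 4*(2*0*(36 + 0)) = 75 + 4*(2*0*36) = 75 + 4*0 = 75 + 0 = 75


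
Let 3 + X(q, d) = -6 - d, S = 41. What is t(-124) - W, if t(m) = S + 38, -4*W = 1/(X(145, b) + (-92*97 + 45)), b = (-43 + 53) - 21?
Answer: 2805131/35508 ≈ 79.000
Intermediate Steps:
b = -11 (b = 10 - 21 = -11)
X(q, d) = -9 - d (X(q, d) = -3 + (-6 - d) = -9 - d)
W = 1/35508 (W = -1/(4*((-9 - 1*(-11)) + (-92*97 + 45))) = -1/(4*((-9 + 11) + (-8924 + 45))) = -1/(4*(2 - 8879)) = -¼/(-8877) = -¼*(-1/8877) = 1/35508 ≈ 2.8163e-5)
t(m) = 79 (t(m) = 41 + 38 = 79)
t(-124) - W = 79 - 1*1/35508 = 79 - 1/35508 = 2805131/35508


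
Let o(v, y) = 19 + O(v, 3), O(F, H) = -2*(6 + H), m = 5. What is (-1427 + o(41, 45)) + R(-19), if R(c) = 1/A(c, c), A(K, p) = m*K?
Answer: -135471/95 ≈ -1426.0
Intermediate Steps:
A(K, p) = 5*K
O(F, H) = -12 - 2*H
o(v, y) = 1 (o(v, y) = 19 + (-12 - 2*3) = 19 + (-12 - 6) = 19 - 18 = 1)
R(c) = 1/(5*c)
(-1427 + o(41, 45)) + R(-19) = (-1427 + 1) + (⅕)/(-19) = -1426 + (⅕)*(-1/19) = -1426 - 1/95 = -135471/95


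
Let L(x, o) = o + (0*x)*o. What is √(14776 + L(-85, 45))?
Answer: √14821 ≈ 121.74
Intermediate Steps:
L(x, o) = o (L(x, o) = o + 0*o = o + 0 = o)
√(14776 + L(-85, 45)) = √(14776 + 45) = √14821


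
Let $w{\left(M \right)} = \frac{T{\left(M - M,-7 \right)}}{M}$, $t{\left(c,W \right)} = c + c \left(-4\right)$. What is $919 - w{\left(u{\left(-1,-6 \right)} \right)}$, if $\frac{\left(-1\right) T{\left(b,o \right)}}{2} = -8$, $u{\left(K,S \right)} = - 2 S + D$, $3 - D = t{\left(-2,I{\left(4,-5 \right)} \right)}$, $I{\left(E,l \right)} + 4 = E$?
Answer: $\frac{8255}{9} \approx 917.22$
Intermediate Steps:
$I{\left(E,l \right)} = -4 + E$
$t{\left(c,W \right)} = - 3 c$ ($t{\left(c,W \right)} = c - 4 c = - 3 c$)
$D = -3$ ($D = 3 - \left(-3\right) \left(-2\right) = 3 - 6 = -3$)
$u{\left(K,S \right)} = -3 - 2 S$ ($u{\left(K,S \right)} = - 2 S - 3 = -3 - 2 S$)
$T{\left(b,o \right)} = 16$ ($T{\left(b,o \right)} = \left(-2\right) \left(-8\right) = 16$)
$w{\left(M \right)} = \frac{16}{M}$
$919 - w{\left(u{\left(-1,-6 \right)} \right)} = 919 - \frac{16}{-3 - -12} = 919 - \frac{16}{-3 + 12} = 919 - \frac{16}{9} = \frac{8255}{9}$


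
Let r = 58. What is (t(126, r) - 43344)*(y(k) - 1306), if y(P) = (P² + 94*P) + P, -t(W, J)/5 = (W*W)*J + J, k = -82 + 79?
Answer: 7352620268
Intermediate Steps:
k = -3
t(W, J) = -5*J - 5*J*W² (t(W, J) = -5*((W*W)*J + J) = -5*(W²*J + J) = -5*(J*W² + J) = -5*(J + J*W²) = -5*J - 5*J*W²)
y(P) = P² + 95*P
(t(126, r) - 43344)*(y(k) - 1306) = (-5*58*(1 + 126²) - 43344)*(-3*(95 - 3) - 1306) = (-5*58*(1 + 15876) - 43344)*(-3*92 - 1306) = (-5*58*15877 - 43344)*(-276 - 1306) = (-4604330 - 43344)*(-1582) = -4647674*(-1582) = 7352620268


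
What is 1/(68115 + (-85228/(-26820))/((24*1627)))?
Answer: 1757160/119688953543 ≈ 1.4681e-5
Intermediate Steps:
1/(68115 + (-85228/(-26820))/((24*1627))) = 1/(68115 - 85228*(-1/26820)/39048) = 1/(68115 + (143/45)*(1/39048)) = 1/(68115 + 143/1757160) = 1/(119688953543/1757160) = 1757160/119688953543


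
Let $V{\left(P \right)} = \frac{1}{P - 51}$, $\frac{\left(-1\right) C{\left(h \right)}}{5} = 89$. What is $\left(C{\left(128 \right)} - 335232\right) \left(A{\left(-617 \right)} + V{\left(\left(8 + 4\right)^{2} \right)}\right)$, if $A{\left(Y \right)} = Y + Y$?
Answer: $\frac{38522628197}{93} \approx 4.1422 \cdot 10^{8}$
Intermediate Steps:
$C{\left(h \right)} = -445$ ($C{\left(h \right)} = \left(-5\right) 89 = -445$)
$A{\left(Y \right)} = 2 Y$
$V{\left(P \right)} = \frac{1}{-51 + P}$
$\left(C{\left(128 \right)} - 335232\right) \left(A{\left(-617 \right)} + V{\left(\left(8 + 4\right)^{2} \right)}\right) = \left(-445 - 335232\right) \left(2 \left(-617\right) + \frac{1}{-51 + \left(8 + 4\right)^{2}}\right) = - 335677 \left(-1234 + \frac{1}{-51 + 12^{2}}\right) = - 335677 \left(-1234 + \frac{1}{-51 + 144}\right) = - 335677 \left(-1234 + \frac{1}{93}\right) = \left(-335677\right) \left(- \frac{114761}{93}\right) = \frac{38522628197}{93}$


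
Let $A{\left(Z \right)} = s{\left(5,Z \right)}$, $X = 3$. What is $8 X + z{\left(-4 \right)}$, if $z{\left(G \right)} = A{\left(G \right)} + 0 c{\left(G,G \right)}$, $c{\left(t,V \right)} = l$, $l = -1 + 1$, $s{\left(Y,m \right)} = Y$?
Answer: $29$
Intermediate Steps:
$l = 0$
$c{\left(t,V \right)} = 0$
$A{\left(Z \right)} = 5$
$z{\left(G \right)} = 5$ ($z{\left(G \right)} = 5 + 0 \cdot 0 = 5 + 0 = 5$)
$8 X + z{\left(-4 \right)} = 8 \cdot 3 + 5 = 24 + 5 = 29$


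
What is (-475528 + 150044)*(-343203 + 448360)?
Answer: -34226920988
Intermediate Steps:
(-475528 + 150044)*(-343203 + 448360) = -325484*105157 = -34226920988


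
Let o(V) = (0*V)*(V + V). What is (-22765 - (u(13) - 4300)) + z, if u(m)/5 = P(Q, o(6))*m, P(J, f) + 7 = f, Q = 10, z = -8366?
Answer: -26376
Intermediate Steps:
o(V) = 0 (o(V) = 0*(2*V) = 0)
P(J, f) = -7 + f
u(m) = -35*m (u(m) = 5*((-7 + 0)*m) = 5*(-7*m) = -35*m)
(-22765 - (u(13) - 4300)) + z = (-22765 - (-35*13 - 4300)) - 8366 = (-22765 - (-455 - 4300)) - 8366 = (-22765 - 1*(-4755)) - 8366 = (-22765 + 4755) - 8366 = -18010 - 8366 = -26376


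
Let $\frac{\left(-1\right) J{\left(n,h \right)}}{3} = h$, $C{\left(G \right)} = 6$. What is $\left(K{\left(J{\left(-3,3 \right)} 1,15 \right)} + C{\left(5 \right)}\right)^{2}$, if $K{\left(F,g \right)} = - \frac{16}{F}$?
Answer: $\frac{4900}{81} \approx 60.494$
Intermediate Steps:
$J{\left(n,h \right)} = - 3 h$
$\left(K{\left(J{\left(-3,3 \right)} 1,15 \right)} + C{\left(5 \right)}\right)^{2} = \left(- \frac{16}{\left(-3\right) 3 \cdot 1} + 6\right)^{2} = \left(- \frac{16}{\left(-9\right) 1} + 6\right)^{2} = \left(- \frac{16}{-9} + 6\right)^{2} = \left(\left(-16\right) \left(- \frac{1}{9}\right) + 6\right)^{2} = \left(\frac{16}{9} + 6\right)^{2} = \left(\frac{70}{9}\right)^{2} = \frac{4900}{81}$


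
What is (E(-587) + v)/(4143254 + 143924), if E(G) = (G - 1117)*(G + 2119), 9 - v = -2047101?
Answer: -281709/2143589 ≈ -0.13142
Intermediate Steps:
v = 2047110 (v = 9 - 1*(-2047101) = 9 + 2047101 = 2047110)
E(G) = (-1117 + G)*(2119 + G)
(E(-587) + v)/(4143254 + 143924) = ((-2366923 + (-587)**2 + 1002*(-587)) + 2047110)/(4143254 + 143924) = ((-2366923 + 344569 - 588174) + 2047110)/4287178 = (-2610528 + 2047110)*(1/4287178) = -563418*1/4287178 = -281709/2143589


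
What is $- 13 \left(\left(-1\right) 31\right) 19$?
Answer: $7657$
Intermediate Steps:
$- 13 \left(\left(-1\right) 31\right) 19 = \left(-13\right) \left(-31\right) 19 = 403 \cdot 19 = 7657$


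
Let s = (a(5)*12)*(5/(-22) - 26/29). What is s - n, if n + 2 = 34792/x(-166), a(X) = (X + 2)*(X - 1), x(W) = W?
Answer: -4395570/26477 ≈ -166.01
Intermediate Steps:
a(X) = (-1 + X)*(2 + X) (a(X) = (2 + X)*(-1 + X) = (-1 + X)*(2 + X))
n = -17562/83 (n = -2 + 34792/(-166) = -2 + 34792*(-1/166) = -2 - 17396/83 = -17562/83 ≈ -211.59)
s = -120456/319 (s = ((-2 + 5 + 5²)*12)*(5/(-22) - 26/29) = ((-2 + 5 + 25)*12)*(5*(-1/22) - 26*1/29) = (28*12)*(-5/22 - 26/29) = 336*(-717/638) = -120456/319 ≈ -377.60)
s - n = -120456/319 - 1*(-17562/83) = -120456/319 + 17562/83 = -4395570/26477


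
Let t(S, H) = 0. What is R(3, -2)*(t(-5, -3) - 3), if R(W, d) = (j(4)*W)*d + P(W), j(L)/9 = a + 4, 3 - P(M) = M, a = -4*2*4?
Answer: -4536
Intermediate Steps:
a = -32 (a = -8*4 = -32)
P(M) = 3 - M
j(L) = -252 (j(L) = 9*(-32 + 4) = 9*(-28) = -252)
R(W, d) = 3 - W - 252*W*d (R(W, d) = (-252*W)*d + (3 - W) = -252*W*d + (3 - W) = 3 - W - 252*W*d)
R(3, -2)*(t(-5, -3) - 3) = (3 - 1*3 - 252*3*(-2))*(0 - 3) = (3 - 3 + 1512)*(-3) = 1512*(-3) = -4536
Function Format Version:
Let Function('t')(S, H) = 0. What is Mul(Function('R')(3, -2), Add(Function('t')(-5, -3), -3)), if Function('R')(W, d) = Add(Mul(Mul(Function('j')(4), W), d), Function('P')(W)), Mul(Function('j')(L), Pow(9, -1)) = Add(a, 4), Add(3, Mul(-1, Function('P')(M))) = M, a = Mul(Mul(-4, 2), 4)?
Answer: -4536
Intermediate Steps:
a = -32 (a = Mul(-8, 4) = -32)
Function('P')(M) = Add(3, Mul(-1, M))
Function('j')(L) = -252 (Function('j')(L) = Mul(9, Add(-32, 4)) = Mul(9, -28) = -252)
Function('R')(W, d) = Add(3, Mul(-1, W), Mul(-252, W, d)) (Function('R')(W, d) = Add(Mul(Mul(-252, W), d), Add(3, Mul(-1, W))) = Add(Mul(-252, W, d), Add(3, Mul(-1, W))) = Add(3, Mul(-1, W), Mul(-252, W, d)))
Mul(Function('R')(3, -2), Add(Function('t')(-5, -3), -3)) = Mul(Add(3, Mul(-1, 3), Mul(-252, 3, -2)), Add(0, -3)) = Mul(Add(3, -3, 1512), -3) = Mul(1512, -3) = -4536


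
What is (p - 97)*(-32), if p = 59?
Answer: 1216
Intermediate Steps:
(p - 97)*(-32) = (59 - 97)*(-32) = -38*(-32) = 1216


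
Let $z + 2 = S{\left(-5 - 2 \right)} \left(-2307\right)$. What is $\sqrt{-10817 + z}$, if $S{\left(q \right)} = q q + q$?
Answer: $i \sqrt{107713} \approx 328.2 i$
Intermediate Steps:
$S{\left(q \right)} = q + q^{2}$ ($S{\left(q \right)} = q^{2} + q = q + q^{2}$)
$z = -96896$ ($z = -2 + \left(-5 - 2\right) \left(1 - 7\right) \left(-2307\right) = -2 + - 7 \left(1 - 7\right) \left(-2307\right) = -2 + \left(-7\right) \left(-6\right) \left(-2307\right) = -2 + 42 \left(-2307\right) = -2 - 96894 = -96896$)
$\sqrt{-10817 + z} = \sqrt{-10817 - 96896} = \sqrt{-107713} = i \sqrt{107713}$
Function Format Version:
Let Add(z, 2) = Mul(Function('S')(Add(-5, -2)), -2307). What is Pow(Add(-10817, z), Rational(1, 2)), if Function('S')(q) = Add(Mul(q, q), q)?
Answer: Mul(I, Pow(107713, Rational(1, 2))) ≈ Mul(328.20, I)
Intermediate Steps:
Function('S')(q) = Add(q, Pow(q, 2)) (Function('S')(q) = Add(Pow(q, 2), q) = Add(q, Pow(q, 2)))
z = -96896 (z = Add(-2, Mul(Mul(Add(-5, -2), Add(1, Add(-5, -2))), -2307)) = Add(-2, Mul(Mul(-7, Add(1, -7)), -2307)) = Add(-2, Mul(Mul(-7, -6), -2307)) = Add(-2, Mul(42, -2307)) = Add(-2, -96894) = -96896)
Pow(Add(-10817, z), Rational(1, 2)) = Pow(Add(-10817, -96896), Rational(1, 2)) = Pow(-107713, Rational(1, 2)) = Mul(I, Pow(107713, Rational(1, 2)))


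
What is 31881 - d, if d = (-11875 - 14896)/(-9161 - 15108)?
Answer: 773693218/24269 ≈ 31880.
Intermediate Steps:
d = 26771/24269 (d = -26771/(-24269) = -26771*(-1/24269) = 26771/24269 ≈ 1.1031)
31881 - d = 31881 - 1*26771/24269 = 31881 - 26771/24269 = 773693218/24269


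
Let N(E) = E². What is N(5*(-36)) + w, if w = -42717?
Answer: -10317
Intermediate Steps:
N(5*(-36)) + w = (5*(-36))² - 42717 = (-180)² - 42717 = 32400 - 42717 = -10317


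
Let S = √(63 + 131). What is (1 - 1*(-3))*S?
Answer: 4*√194 ≈ 55.714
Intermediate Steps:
S = √194 ≈ 13.928
(1 - 1*(-3))*S = (1 - 1*(-3))*√194 = (1 + 3)*√194 = 4*√194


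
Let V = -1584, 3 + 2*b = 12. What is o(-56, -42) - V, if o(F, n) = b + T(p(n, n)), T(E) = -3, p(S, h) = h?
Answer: 3171/2 ≈ 1585.5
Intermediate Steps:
b = 9/2 (b = -3/2 + (1/2)*12 = -3/2 + 6 = 9/2 ≈ 4.5000)
o(F, n) = 3/2 (o(F, n) = 9/2 - 3 = 3/2)
o(-56, -42) - V = 3/2 - 1*(-1584) = 3/2 + 1584 = 3171/2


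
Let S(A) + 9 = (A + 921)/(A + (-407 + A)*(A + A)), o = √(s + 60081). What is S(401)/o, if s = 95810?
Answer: -41021*√155891/687635201 ≈ -0.023554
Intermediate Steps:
o = √155891 (o = √(95810 + 60081) = √155891 ≈ 394.83)
S(A) = -9 + (921 + A)/(A + 2*A*(-407 + A)) (S(A) = -9 + (A + 921)/(A + (-407 + A)*(A + A)) = -9 + (921 + A)/(A + (-407 + A)*(2*A)) = -9 + (921 + A)/(A + 2*A*(-407 + A)))
S(401)/o = ((921 - 18*401² + 7318*401)/(401*(-813 + 2*401)))/(√155891) = ((921 - 18*160801 + 2934518)/(401*(-813 + 802)))*(√155891/155891) = ((1/401)*(921 - 2894418 + 2934518)/(-11))*(√155891/155891) = ((1/401)*(-1/11)*41021)*(√155891/155891) = -41021*√155891/687635201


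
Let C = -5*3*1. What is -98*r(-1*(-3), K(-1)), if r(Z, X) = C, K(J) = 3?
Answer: 1470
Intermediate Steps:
C = -15 (C = -15*1 = -15)
r(Z, X) = -15
-98*r(-1*(-3), K(-1)) = -98*(-15) = 1470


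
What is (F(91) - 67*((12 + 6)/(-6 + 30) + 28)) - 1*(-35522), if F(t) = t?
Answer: 134747/4 ≈ 33687.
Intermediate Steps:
(F(91) - 67*((12 + 6)/(-6 + 30) + 28)) - 1*(-35522) = (91 - 67*((12 + 6)/(-6 + 30) + 28)) - 1*(-35522) = (91 - 67*(18/24 + 28)) + 35522 = (91 - 67*(18*(1/24) + 28)) + 35522 = (91 - 67*(¾ + 28)) + 35522 = (91 - 67*115/4) + 35522 = (91 - 1*7705/4) + 35522 = (91 - 7705/4) + 35522 = -7341/4 + 35522 = 134747/4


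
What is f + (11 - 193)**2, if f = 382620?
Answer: 415744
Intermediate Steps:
f + (11 - 193)**2 = 382620 + (11 - 193)**2 = 382620 + (-182)**2 = 382620 + 33124 = 415744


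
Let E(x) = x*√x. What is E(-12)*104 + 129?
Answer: 129 - 2496*I*√3 ≈ 129.0 - 4323.2*I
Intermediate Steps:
E(x) = x^(3/2)
E(-12)*104 + 129 = (-12)^(3/2)*104 + 129 = -24*I*√3*104 + 129 = -2496*I*√3 + 129 = 129 - 2496*I*√3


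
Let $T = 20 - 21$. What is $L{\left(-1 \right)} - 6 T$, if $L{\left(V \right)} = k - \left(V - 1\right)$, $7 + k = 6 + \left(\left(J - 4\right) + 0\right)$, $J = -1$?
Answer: $2$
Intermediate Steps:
$T = -1$
$k = -6$ ($k = -7 + \left(6 + \left(\left(-1 - 4\right) + 0\right)\right) = -7 + \left(6 + \left(-5 + 0\right)\right) = -7 + \left(6 - 5\right) = -7 + 1 = -6$)
$L{\left(V \right)} = -5 - V$ ($L{\left(V \right)} = -6 - \left(V - 1\right) = -6 - \left(-1 + V\right) = -5 - V$)
$L{\left(-1 \right)} - 6 T = \left(-5 - -1\right) - -6 = \left(-5 + 1\right) + 6 = -4 + 6 = 2$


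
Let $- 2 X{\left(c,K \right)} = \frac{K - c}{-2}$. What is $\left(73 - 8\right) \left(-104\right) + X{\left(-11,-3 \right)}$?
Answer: $-6758$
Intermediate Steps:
$X{\left(c,K \right)} = - \frac{c}{4} + \frac{K}{4}$ ($X{\left(c,K \right)} = - \frac{\left(K - c\right) \frac{1}{-2}}{2} = - \frac{\left(K - c\right) \left(- \frac{1}{2}\right)}{2} = - \frac{\frac{c}{2} - \frac{K}{2}}{2} = - \frac{c}{4} + \frac{K}{4}$)
$\left(73 - 8\right) \left(-104\right) + X{\left(-11,-3 \right)} = \left(73 - 8\right) \left(-104\right) + \left(\left(- \frac{1}{4}\right) \left(-11\right) + \frac{1}{4} \left(-3\right)\right) = 65 \left(-104\right) + \left(\frac{11}{4} - \frac{3}{4}\right) = -6760 + 2 = -6758$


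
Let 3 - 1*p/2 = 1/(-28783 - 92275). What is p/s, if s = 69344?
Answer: 363175/4197322976 ≈ 8.6525e-5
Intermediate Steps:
p = 363175/60529 (p = 6 - 2/(-28783 - 92275) = 6 - 2/(-121058) = 6 - 2*(-1/121058) = 6 + 1/60529 = 363175/60529 ≈ 6.0000)
p/s = (363175/60529)/69344 = (363175/60529)*(1/69344) = 363175/4197322976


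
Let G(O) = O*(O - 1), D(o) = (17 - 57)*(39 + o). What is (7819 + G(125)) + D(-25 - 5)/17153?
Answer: 399990447/17153 ≈ 23319.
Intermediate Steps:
D(o) = -1560 - 40*o (D(o) = -40*(39 + o) = -1560 - 40*o)
G(O) = O*(-1 + O)
(7819 + G(125)) + D(-25 - 5)/17153 = (7819 + 125*(-1 + 125)) + (-1560 - 40*(-25 - 5))/17153 = (7819 + 125*124) + (-1560 - 40*(-30))*(1/17153) = (7819 + 15500) + (-1560 + 1200)*(1/17153) = 23319 - 360*1/17153 = 23319 - 360/17153 = 399990447/17153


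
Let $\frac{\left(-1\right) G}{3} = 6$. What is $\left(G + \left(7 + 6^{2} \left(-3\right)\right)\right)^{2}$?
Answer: $14161$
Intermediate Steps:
$G = -18$ ($G = \left(-3\right) 6 = -18$)
$\left(G + \left(7 + 6^{2} \left(-3\right)\right)\right)^{2} = \left(-18 + \left(7 + 6^{2} \left(-3\right)\right)\right)^{2} = \left(-18 + \left(7 + 36 \left(-3\right)\right)\right)^{2} = \left(-18 + \left(7 - 108\right)\right)^{2} = \left(-18 - 101\right)^{2} = \left(-119\right)^{2} = 14161$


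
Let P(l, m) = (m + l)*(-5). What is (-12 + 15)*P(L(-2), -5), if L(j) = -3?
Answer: 120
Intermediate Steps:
P(l, m) = -5*l - 5*m (P(l, m) = (l + m)*(-5) = -5*l - 5*m)
(-12 + 15)*P(L(-2), -5) = (-12 + 15)*(-5*(-3) - 5*(-5)) = 3*(15 + 25) = 3*40 = 120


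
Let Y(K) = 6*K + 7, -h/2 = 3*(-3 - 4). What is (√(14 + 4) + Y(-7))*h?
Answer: -1470 + 126*√2 ≈ -1291.8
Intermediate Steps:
h = 42 (h = -6*(-3 - 4) = -6*(-7) = -2*(-21) = 42)
Y(K) = 7 + 6*K
(√(14 + 4) + Y(-7))*h = (√(14 + 4) + (7 + 6*(-7)))*42 = (√18 + (7 - 42))*42 = (3*√2 - 35)*42 = (-35 + 3*√2)*42 = -1470 + 126*√2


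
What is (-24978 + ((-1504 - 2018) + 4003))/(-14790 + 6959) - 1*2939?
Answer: -22990812/7831 ≈ -2935.9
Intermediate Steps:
(-24978 + ((-1504 - 2018) + 4003))/(-14790 + 6959) - 1*2939 = (-24978 + (-3522 + 4003))/(-7831) - 2939 = (-24978 + 481)*(-1/7831) - 2939 = -24497*(-1/7831) - 2939 = 24497/7831 - 2939 = -22990812/7831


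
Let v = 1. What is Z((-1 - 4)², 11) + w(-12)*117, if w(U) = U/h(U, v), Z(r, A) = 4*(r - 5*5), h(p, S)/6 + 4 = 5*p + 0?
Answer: 117/32 ≈ 3.6563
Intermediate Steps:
h(p, S) = -24 + 30*p (h(p, S) = -24 + 6*(5*p + 0) = -24 + 6*(5*p) = -24 + 30*p)
Z(r, A) = -100 + 4*r (Z(r, A) = 4*(r - 25) = 4*(-25 + r) = -100 + 4*r)
w(U) = U/(-24 + 30*U)
Z((-1 - 4)², 11) + w(-12)*117 = (-100 + 4*(-1 - 4)²) + ((⅙)*(-12)/(-4 + 5*(-12)))*117 = (-100 + 4*(-5)²) + ((⅙)*(-12)/(-4 - 60))*117 = (-100 + 4*25) + ((⅙)*(-12)/(-64))*117 = (-100 + 100) + ((⅙)*(-12)*(-1/64))*117 = 0 + (1/32)*117 = 0 + 117/32 = 117/32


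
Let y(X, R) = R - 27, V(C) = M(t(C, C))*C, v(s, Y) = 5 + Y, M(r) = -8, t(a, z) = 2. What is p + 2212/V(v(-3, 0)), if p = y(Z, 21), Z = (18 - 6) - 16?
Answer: -613/10 ≈ -61.300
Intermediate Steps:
Z = -4 (Z = 12 - 16 = -4)
V(C) = -8*C
y(X, R) = -27 + R
p = -6 (p = -27 + 21 = -6)
p + 2212/V(v(-3, 0)) = -6 + 2212/((-8*(5 + 0))) = -6 + 2212/((-8*5)) = -6 + 2212/(-40) = -6 + 2212*(-1/40) = -6 - 553/10 = -613/10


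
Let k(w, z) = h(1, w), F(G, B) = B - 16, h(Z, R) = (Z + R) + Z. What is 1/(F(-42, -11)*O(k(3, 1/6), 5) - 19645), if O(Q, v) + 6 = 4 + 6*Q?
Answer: -1/20401 ≈ -4.9017e-5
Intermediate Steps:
h(Z, R) = R + 2*Z (h(Z, R) = (R + Z) + Z = R + 2*Z)
F(G, B) = -16 + B
k(w, z) = 2 + w (k(w, z) = w + 2*1 = w + 2 = 2 + w)
O(Q, v) = -2 + 6*Q (O(Q, v) = -6 + (4 + 6*Q) = -2 + 6*Q)
1/(F(-42, -11)*O(k(3, 1/6), 5) - 19645) = 1/((-16 - 11)*(-2 + 6*(2 + 3)) - 19645) = 1/(-27*(-2 + 6*5) - 19645) = 1/(-27*(-2 + 30) - 19645) = 1/(-27*28 - 19645) = 1/(-756 - 19645) = 1/(-20401) = -1/20401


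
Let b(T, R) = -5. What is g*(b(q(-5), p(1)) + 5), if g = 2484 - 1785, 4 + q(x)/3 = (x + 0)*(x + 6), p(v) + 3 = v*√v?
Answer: 0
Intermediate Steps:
p(v) = -3 + v^(3/2) (p(v) = -3 + v*√v = -3 + v^(3/2))
q(x) = -12 + 3*x*(6 + x) (q(x) = -12 + 3*((x + 0)*(x + 6)) = -12 + 3*(x*(6 + x)) = -12 + 3*x*(6 + x))
g = 699
g*(b(q(-5), p(1)) + 5) = 699*(-5 + 5) = 699*0 = 0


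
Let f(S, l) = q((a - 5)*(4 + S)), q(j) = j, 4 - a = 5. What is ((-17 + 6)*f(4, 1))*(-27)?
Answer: -14256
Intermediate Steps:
a = -1 (a = 4 - 1*5 = 4 - 5 = -1)
f(S, l) = -24 - 6*S (f(S, l) = (-1 - 5)*(4 + S) = -6*(4 + S) = -24 - 6*S)
((-17 + 6)*f(4, 1))*(-27) = ((-17 + 6)*(-24 - 6*4))*(-27) = -11*(-24 - 24)*(-27) = -11*(-48)*(-27) = 528*(-27) = -14256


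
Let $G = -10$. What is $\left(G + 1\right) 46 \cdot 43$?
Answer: $-17802$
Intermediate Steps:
$\left(G + 1\right) 46 \cdot 43 = \left(-10 + 1\right) 46 \cdot 43 = \left(-9\right) 46 \cdot 43 = \left(-414\right) 43 = -17802$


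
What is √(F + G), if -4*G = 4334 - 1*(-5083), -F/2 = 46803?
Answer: 3*I*√42649/2 ≈ 309.77*I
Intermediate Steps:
F = -93606 (F = -2*46803 = -93606)
G = -9417/4 (G = -(4334 - 1*(-5083))/4 = -(4334 + 5083)/4 = -¼*9417 = -9417/4 ≈ -2354.3)
√(F + G) = √(-93606 - 9417/4) = √(-383841/4) = 3*I*√42649/2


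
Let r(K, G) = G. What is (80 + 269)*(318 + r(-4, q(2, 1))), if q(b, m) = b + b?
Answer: 112378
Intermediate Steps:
q(b, m) = 2*b
(80 + 269)*(318 + r(-4, q(2, 1))) = (80 + 269)*(318 + 2*2) = 349*(318 + 4) = 349*322 = 112378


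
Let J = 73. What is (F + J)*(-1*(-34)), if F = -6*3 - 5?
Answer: 1700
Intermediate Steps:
F = -23 (F = -18 - 5 = -23)
(F + J)*(-1*(-34)) = (-23 + 73)*(-1*(-34)) = 50*34 = 1700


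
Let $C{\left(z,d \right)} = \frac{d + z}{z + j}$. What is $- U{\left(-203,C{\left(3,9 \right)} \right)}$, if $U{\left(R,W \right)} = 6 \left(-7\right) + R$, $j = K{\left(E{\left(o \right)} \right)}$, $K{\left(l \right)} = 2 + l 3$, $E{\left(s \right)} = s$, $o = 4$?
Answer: $245$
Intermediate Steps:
$K{\left(l \right)} = 2 + 3 l$
$j = 14$ ($j = 2 + 3 \cdot 4 = 2 + 12 = 14$)
$C{\left(z,d \right)} = \frac{d + z}{14 + z}$ ($C{\left(z,d \right)} = \frac{d + z}{z + 14} = \frac{d + z}{14 + z}$)
$U{\left(R,W \right)} = -42 + R$
$- U{\left(-203,C{\left(3,9 \right)} \right)} = - (-42 - 203) = \left(-1\right) \left(-245\right) = 245$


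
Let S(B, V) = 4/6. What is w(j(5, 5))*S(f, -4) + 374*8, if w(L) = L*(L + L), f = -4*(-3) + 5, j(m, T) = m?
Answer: 9076/3 ≈ 3025.3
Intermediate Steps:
f = 17 (f = 12 + 5 = 17)
S(B, V) = ⅔ (S(B, V) = 4*(⅙) = ⅔)
w(L) = 2*L² (w(L) = L*(2*L) = 2*L²)
w(j(5, 5))*S(f, -4) + 374*8 = (2*5²)*(⅔) + 374*8 = (2*25)*(⅔) + 2992 = 50*(⅔) + 2992 = 100/3 + 2992 = 9076/3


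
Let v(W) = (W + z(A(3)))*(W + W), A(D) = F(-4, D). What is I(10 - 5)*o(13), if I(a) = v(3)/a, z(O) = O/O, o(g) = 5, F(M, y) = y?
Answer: 24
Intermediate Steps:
A(D) = D
z(O) = 1
v(W) = 2*W*(1 + W) (v(W) = (W + 1)*(W + W) = (1 + W)*(2*W) = 2*W*(1 + W))
I(a) = 24/a (I(a) = (2*3*(1 + 3))/a = (2*3*4)/a = 24/a)
I(10 - 5)*o(13) = (24/(10 - 5))*5 = (24/5)*5 = 24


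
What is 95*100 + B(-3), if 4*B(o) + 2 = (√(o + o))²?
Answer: 9498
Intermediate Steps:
B(o) = -½ + o/2 (B(o) = -½ + (√(o + o))²/4 = -½ + (√(2*o))²/4 = -½ + (√2*√o)²/4 = -½ + (2*o)/4 = -½ + o/2)
95*100 + B(-3) = 95*100 + (-½ + (½)*(-3)) = 9500 + (-½ - 3/2) = 9500 - 2 = 9498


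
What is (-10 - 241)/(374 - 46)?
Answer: -251/328 ≈ -0.76524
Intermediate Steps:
(-10 - 241)/(374 - 46) = -251/328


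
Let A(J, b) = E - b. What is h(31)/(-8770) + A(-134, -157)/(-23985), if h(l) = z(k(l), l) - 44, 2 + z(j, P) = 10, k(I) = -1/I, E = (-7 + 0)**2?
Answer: -94316/21034845 ≈ -0.0044838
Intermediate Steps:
E = 49 (E = (-7)**2 = 49)
z(j, P) = 8 (z(j, P) = -2 + 10 = 8)
h(l) = -36 (h(l) = 8 - 44 = -36)
A(J, b) = 49 - b
h(31)/(-8770) + A(-134, -157)/(-23985) = -36/(-8770) + (49 - 1*(-157))/(-23985) = -36*(-1/8770) + (49 + 157)*(-1/23985) = 18/4385 + 206*(-1/23985) = 18/4385 - 206/23985 = -94316/21034845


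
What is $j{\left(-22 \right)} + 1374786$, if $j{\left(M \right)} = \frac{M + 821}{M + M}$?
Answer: $\frac{60489785}{44} \approx 1.3748 \cdot 10^{6}$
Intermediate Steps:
$j{\left(M \right)} = \frac{821 + M}{2 M}$
$j{\left(-22 \right)} + 1374786 = \frac{821 - 22}{2 \left(-22\right)} + 1374786 = \frac{1}{2} \left(- \frac{1}{22}\right) 799 + 1374786 = - \frac{799}{44} + 1374786 = \frac{60489785}{44}$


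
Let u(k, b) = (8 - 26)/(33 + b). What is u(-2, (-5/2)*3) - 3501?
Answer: -59529/17 ≈ -3501.7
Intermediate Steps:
u(k, b) = -18/(33 + b)
u(-2, (-5/2)*3) - 3501 = -18/(33 + (-5/2)*3) - 3501 = -18/(33 + ((½)*(-5))*3) - 3501 = -18/(33 - 5/2*3) - 3501 = -18/(33 - 15/2) - 3501 = -18/51/2 - 3501 = -18*2/51 - 3501 = -12/17 - 3501 = -59529/17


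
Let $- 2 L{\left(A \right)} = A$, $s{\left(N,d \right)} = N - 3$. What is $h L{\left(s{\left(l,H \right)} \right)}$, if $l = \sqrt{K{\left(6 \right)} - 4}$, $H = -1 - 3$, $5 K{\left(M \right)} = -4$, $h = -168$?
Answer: $-252 + \frac{168 i \sqrt{30}}{5} \approx -252.0 + 184.03 i$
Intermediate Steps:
$K{\left(M \right)} = - \frac{4}{5}$ ($K{\left(M \right)} = \frac{1}{5} \left(-4\right) = - \frac{4}{5}$)
$H = -4$ ($H = -1 - 3 = -4$)
$l = \frac{2 i \sqrt{30}}{5}$ ($l = \sqrt{- \frac{4}{5} - 4} = \sqrt{- \frac{24}{5}} = \frac{2 i \sqrt{30}}{5} \approx 2.1909 i$)
$s{\left(N,d \right)} = -3 + N$ ($s{\left(N,d \right)} = N - 3 = -3 + N$)
$L{\left(A \right)} = - \frac{A}{2}$
$h L{\left(s{\left(l,H \right)} \right)} = - 168 \left(- \frac{-3 + \frac{2 i \sqrt{30}}{5}}{2}\right) = - 168 \left(\frac{3}{2} - \frac{i \sqrt{30}}{5}\right) = -252 + \frac{168 i \sqrt{30}}{5}$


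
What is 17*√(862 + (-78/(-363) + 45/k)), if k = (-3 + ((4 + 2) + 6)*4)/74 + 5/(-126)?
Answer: 153*√98754635/2915 ≈ 521.59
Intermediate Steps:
k = 1325/2331 (k = (-3 + (6 + 6)*4)*(1/74) + 5*(-1/126) = (-3 + 12*4)*(1/74) - 5/126 = (-3 + 48)*(1/74) - 5/126 = 45*(1/74) - 5/126 = 45/74 - 5/126 = 1325/2331 ≈ 0.56843)
17*√(862 + (-78/(-363) + 45/k)) = 17*√(862 + (-78/(-363) + 45/(1325/2331))) = 17*√(862 + (-78*(-1/363) + 45*(2331/1325))) = 17*√(862 + (26/121 + 20979/265)) = 17*√(862 + 2545349/32065) = 17*√(30185379/32065) = 17*(9*√98754635/2915) = 153*√98754635/2915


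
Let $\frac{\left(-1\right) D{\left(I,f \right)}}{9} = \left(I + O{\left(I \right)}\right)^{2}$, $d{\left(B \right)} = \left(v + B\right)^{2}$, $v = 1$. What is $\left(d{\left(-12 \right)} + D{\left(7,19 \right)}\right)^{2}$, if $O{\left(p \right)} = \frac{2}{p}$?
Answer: $\frac{305550400}{2401} \approx 1.2726 \cdot 10^{5}$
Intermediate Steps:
$d{\left(B \right)} = \left(1 + B\right)^{2}$
$D{\left(I,f \right)} = - 9 \left(I + \frac{2}{I}\right)^{2}$
$\left(d{\left(-12 \right)} + D{\left(7,19 \right)}\right)^{2} = \left(\left(1 - 12\right)^{2} - \frac{9 \left(2 + 7^{2}\right)^{2}}{49}\right)^{2} = \left(\left(-11\right)^{2} - \frac{9 \left(2 + 49\right)^{2}}{49}\right)^{2} = \left(121 - \frac{9 \cdot 51^{2}}{49}\right)^{2} = \left(121 - \frac{9}{49} \cdot 2601\right)^{2} = \left(121 - \frac{23409}{49}\right)^{2} = \left(- \frac{17480}{49}\right)^{2} = \frac{305550400}{2401}$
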